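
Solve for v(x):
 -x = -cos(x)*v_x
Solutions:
 v(x) = C1 + Integral(x/cos(x), x)


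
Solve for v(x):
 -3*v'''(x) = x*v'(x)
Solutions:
 v(x) = C1 + Integral(C2*airyai(-3^(2/3)*x/3) + C3*airybi(-3^(2/3)*x/3), x)


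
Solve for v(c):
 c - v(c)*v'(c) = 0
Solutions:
 v(c) = -sqrt(C1 + c^2)
 v(c) = sqrt(C1 + c^2)


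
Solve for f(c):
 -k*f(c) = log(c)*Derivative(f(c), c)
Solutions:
 f(c) = C1*exp(-k*li(c))


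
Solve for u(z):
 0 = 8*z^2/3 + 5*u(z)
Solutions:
 u(z) = -8*z^2/15


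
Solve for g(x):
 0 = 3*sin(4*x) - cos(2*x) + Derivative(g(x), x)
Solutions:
 g(x) = C1 + sin(2*x)/2 + 3*cos(4*x)/4


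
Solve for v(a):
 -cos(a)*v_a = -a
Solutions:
 v(a) = C1 + Integral(a/cos(a), a)


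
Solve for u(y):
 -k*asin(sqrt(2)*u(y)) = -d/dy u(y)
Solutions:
 Integral(1/asin(sqrt(2)*_y), (_y, u(y))) = C1 + k*y


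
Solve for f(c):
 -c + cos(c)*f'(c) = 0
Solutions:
 f(c) = C1 + Integral(c/cos(c), c)


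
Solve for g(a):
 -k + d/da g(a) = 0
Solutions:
 g(a) = C1 + a*k


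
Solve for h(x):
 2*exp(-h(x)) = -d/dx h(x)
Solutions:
 h(x) = log(C1 - 2*x)


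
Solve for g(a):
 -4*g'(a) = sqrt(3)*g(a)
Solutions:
 g(a) = C1*exp(-sqrt(3)*a/4)


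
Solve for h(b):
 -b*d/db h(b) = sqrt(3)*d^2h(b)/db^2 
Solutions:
 h(b) = C1 + C2*erf(sqrt(2)*3^(3/4)*b/6)


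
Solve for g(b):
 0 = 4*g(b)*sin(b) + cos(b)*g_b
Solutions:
 g(b) = C1*cos(b)^4


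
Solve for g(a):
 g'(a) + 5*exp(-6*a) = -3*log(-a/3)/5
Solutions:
 g(a) = C1 - 3*a*log(-a)/5 + 3*a*(1 + log(3))/5 + 5*exp(-6*a)/6


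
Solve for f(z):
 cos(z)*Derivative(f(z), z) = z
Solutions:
 f(z) = C1 + Integral(z/cos(z), z)


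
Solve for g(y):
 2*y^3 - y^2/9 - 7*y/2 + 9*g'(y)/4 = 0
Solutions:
 g(y) = C1 - 2*y^4/9 + 4*y^3/243 + 7*y^2/9


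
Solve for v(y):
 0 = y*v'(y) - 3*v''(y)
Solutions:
 v(y) = C1 + C2*erfi(sqrt(6)*y/6)


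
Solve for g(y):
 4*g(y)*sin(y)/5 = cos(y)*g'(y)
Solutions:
 g(y) = C1/cos(y)^(4/5)


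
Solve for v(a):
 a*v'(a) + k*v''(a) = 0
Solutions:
 v(a) = C1 + C2*sqrt(k)*erf(sqrt(2)*a*sqrt(1/k)/2)


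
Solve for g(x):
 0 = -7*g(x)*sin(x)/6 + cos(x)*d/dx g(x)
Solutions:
 g(x) = C1/cos(x)^(7/6)


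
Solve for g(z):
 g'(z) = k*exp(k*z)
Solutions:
 g(z) = C1 + exp(k*z)


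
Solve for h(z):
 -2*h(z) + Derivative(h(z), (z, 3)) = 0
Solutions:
 h(z) = C3*exp(2^(1/3)*z) + (C1*sin(2^(1/3)*sqrt(3)*z/2) + C2*cos(2^(1/3)*sqrt(3)*z/2))*exp(-2^(1/3)*z/2)


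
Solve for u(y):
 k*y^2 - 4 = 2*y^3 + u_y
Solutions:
 u(y) = C1 + k*y^3/3 - y^4/2 - 4*y


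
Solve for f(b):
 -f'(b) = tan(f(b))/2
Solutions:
 f(b) = pi - asin(C1*exp(-b/2))
 f(b) = asin(C1*exp(-b/2))


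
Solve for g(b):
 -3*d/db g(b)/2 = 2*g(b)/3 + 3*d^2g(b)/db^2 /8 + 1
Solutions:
 g(b) = C1*exp(2*b*(-1 + sqrt(5)/3)) + C2*exp(-2*b*(sqrt(5)/3 + 1)) - 3/2


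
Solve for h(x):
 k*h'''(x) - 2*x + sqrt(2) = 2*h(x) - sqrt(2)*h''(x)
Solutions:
 h(x) = C1*exp(-x*((sqrt(((-27 + 2*sqrt(2)/k^2)^2 - 8/k^4)/k^2) - 27/k + 2*sqrt(2)/k^3)^(1/3) + sqrt(2)/k + 2/(k^2*(sqrt(((-27 + 2*sqrt(2)/k^2)^2 - 8/k^4)/k^2) - 27/k + 2*sqrt(2)/k^3)^(1/3)))/3) + C2*exp(x*((sqrt(((-27 + 2*sqrt(2)/k^2)^2 - 8/k^4)/k^2) - 27/k + 2*sqrt(2)/k^3)^(1/3) - sqrt(3)*I*(sqrt(((-27 + 2*sqrt(2)/k^2)^2 - 8/k^4)/k^2) - 27/k + 2*sqrt(2)/k^3)^(1/3) - 2*sqrt(2)/k - 8/(k^2*(-1 + sqrt(3)*I)*(sqrt(((-27 + 2*sqrt(2)/k^2)^2 - 8/k^4)/k^2) - 27/k + 2*sqrt(2)/k^3)^(1/3)))/6) + C3*exp(x*((sqrt(((-27 + 2*sqrt(2)/k^2)^2 - 8/k^4)/k^2) - 27/k + 2*sqrt(2)/k^3)^(1/3) + sqrt(3)*I*(sqrt(((-27 + 2*sqrt(2)/k^2)^2 - 8/k^4)/k^2) - 27/k + 2*sqrt(2)/k^3)^(1/3) - 2*sqrt(2)/k + 8/(k^2*(1 + sqrt(3)*I)*(sqrt(((-27 + 2*sqrt(2)/k^2)^2 - 8/k^4)/k^2) - 27/k + 2*sqrt(2)/k^3)^(1/3)))/6) - x + sqrt(2)/2


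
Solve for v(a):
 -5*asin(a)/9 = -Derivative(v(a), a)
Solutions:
 v(a) = C1 + 5*a*asin(a)/9 + 5*sqrt(1 - a^2)/9


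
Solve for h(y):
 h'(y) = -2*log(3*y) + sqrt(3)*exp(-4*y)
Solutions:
 h(y) = C1 - 2*y*log(y) + 2*y*(1 - log(3)) - sqrt(3)*exp(-4*y)/4


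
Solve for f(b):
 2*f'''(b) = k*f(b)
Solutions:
 f(b) = C1*exp(2^(2/3)*b*k^(1/3)/2) + C2*exp(2^(2/3)*b*k^(1/3)*(-1 + sqrt(3)*I)/4) + C3*exp(-2^(2/3)*b*k^(1/3)*(1 + sqrt(3)*I)/4)


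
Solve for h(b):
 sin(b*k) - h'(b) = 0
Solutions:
 h(b) = C1 - cos(b*k)/k


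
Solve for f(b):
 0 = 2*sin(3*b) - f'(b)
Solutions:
 f(b) = C1 - 2*cos(3*b)/3


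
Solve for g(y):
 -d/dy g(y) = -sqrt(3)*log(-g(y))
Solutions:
 -li(-g(y)) = C1 + sqrt(3)*y


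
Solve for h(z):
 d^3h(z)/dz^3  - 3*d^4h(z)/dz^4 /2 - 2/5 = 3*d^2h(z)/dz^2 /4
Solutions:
 h(z) = C1 + C2*z - 4*z^2/15 + (C3*sin(sqrt(14)*z/6) + C4*cos(sqrt(14)*z/6))*exp(z/3)


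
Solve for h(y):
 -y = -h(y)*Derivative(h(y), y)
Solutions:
 h(y) = -sqrt(C1 + y^2)
 h(y) = sqrt(C1 + y^2)


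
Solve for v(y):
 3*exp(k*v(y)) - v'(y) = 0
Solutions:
 v(y) = Piecewise((log(-1/(C1*k + 3*k*y))/k, Ne(k, 0)), (nan, True))
 v(y) = Piecewise((C1 + 3*y, Eq(k, 0)), (nan, True))


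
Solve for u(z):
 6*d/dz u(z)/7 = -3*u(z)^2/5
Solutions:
 u(z) = 10/(C1 + 7*z)


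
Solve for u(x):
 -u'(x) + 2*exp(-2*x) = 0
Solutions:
 u(x) = C1 - exp(-2*x)


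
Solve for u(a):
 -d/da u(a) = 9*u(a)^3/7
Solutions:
 u(a) = -sqrt(14)*sqrt(-1/(C1 - 9*a))/2
 u(a) = sqrt(14)*sqrt(-1/(C1 - 9*a))/2


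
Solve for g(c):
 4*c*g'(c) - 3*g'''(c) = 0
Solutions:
 g(c) = C1 + Integral(C2*airyai(6^(2/3)*c/3) + C3*airybi(6^(2/3)*c/3), c)


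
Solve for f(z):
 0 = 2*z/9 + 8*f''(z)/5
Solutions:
 f(z) = C1 + C2*z - 5*z^3/216


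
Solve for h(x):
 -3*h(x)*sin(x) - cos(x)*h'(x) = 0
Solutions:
 h(x) = C1*cos(x)^3


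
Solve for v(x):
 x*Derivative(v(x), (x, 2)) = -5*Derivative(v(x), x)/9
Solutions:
 v(x) = C1 + C2*x^(4/9)


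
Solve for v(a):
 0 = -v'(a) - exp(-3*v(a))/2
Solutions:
 v(a) = log(C1 - 3*a/2)/3
 v(a) = log((-1 - sqrt(3)*I)*(C1 - 3*a/2)^(1/3)/2)
 v(a) = log((-1 + sqrt(3)*I)*(C1 - 3*a/2)^(1/3)/2)


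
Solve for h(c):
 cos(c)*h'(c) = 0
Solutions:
 h(c) = C1


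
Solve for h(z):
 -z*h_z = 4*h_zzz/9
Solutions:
 h(z) = C1 + Integral(C2*airyai(-2^(1/3)*3^(2/3)*z/2) + C3*airybi(-2^(1/3)*3^(2/3)*z/2), z)


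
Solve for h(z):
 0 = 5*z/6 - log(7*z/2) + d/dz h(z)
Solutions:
 h(z) = C1 - 5*z^2/12 + z*log(z) - z + z*log(7/2)


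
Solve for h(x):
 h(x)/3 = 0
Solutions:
 h(x) = 0


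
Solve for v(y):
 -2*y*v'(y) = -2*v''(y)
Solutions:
 v(y) = C1 + C2*erfi(sqrt(2)*y/2)


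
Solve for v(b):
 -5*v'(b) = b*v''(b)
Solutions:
 v(b) = C1 + C2/b^4


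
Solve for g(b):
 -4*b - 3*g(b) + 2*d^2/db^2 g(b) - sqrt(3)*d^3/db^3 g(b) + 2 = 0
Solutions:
 g(b) = C1*exp(b*(8*18^(1/3)/(27*sqrt(211) + 227*sqrt(3))^(1/3) + 8*sqrt(3) + 12^(1/3)*(27*sqrt(211) + 227*sqrt(3))^(1/3))/36)*sin(2^(1/3)*3^(1/6)*b*(-2^(1/3)*3^(2/3)*(27*sqrt(211) + 227*sqrt(3))^(1/3) + 24/(27*sqrt(211) + 227*sqrt(3))^(1/3))/36) + C2*exp(b*(8*18^(1/3)/(27*sqrt(211) + 227*sqrt(3))^(1/3) + 8*sqrt(3) + 12^(1/3)*(27*sqrt(211) + 227*sqrt(3))^(1/3))/36)*cos(2^(1/3)*3^(1/6)*b*(-2^(1/3)*3^(2/3)*(27*sqrt(211) + 227*sqrt(3))^(1/3) + 24/(27*sqrt(211) + 227*sqrt(3))^(1/3))/36) + C3*exp(b*(-12^(1/3)*(27*sqrt(211) + 227*sqrt(3))^(1/3) - 8*18^(1/3)/(27*sqrt(211) + 227*sqrt(3))^(1/3) + 4*sqrt(3))/18) - 4*b/3 + 2/3


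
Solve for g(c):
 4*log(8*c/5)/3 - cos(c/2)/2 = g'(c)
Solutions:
 g(c) = C1 + 4*c*log(c)/3 - 4*c*log(5)/3 - 4*c/3 + 4*c*log(2) - sin(c/2)


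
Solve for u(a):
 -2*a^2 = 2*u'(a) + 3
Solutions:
 u(a) = C1 - a^3/3 - 3*a/2


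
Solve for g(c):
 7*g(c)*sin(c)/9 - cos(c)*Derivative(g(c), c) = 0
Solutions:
 g(c) = C1/cos(c)^(7/9)


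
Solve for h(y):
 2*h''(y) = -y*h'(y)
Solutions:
 h(y) = C1 + C2*erf(y/2)


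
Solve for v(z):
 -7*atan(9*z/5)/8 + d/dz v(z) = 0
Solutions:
 v(z) = C1 + 7*z*atan(9*z/5)/8 - 35*log(81*z^2 + 25)/144


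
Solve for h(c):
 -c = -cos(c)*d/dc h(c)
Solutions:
 h(c) = C1 + Integral(c/cos(c), c)


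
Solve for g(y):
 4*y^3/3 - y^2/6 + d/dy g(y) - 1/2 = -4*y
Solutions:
 g(y) = C1 - y^4/3 + y^3/18 - 2*y^2 + y/2


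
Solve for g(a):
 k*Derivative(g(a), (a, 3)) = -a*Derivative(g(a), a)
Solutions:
 g(a) = C1 + Integral(C2*airyai(a*(-1/k)^(1/3)) + C3*airybi(a*(-1/k)^(1/3)), a)


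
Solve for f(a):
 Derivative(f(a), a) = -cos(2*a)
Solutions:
 f(a) = C1 - sin(2*a)/2


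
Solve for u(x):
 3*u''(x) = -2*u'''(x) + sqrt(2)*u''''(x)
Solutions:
 u(x) = C1 + C2*x + C3*exp(sqrt(2)*x*(1 - sqrt(1 + 3*sqrt(2)))/2) + C4*exp(sqrt(2)*x*(1 + sqrt(1 + 3*sqrt(2)))/2)


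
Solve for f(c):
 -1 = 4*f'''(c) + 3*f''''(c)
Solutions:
 f(c) = C1 + C2*c + C3*c^2 + C4*exp(-4*c/3) - c^3/24


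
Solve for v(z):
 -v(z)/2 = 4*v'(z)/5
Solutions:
 v(z) = C1*exp(-5*z/8)


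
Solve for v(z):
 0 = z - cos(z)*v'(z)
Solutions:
 v(z) = C1 + Integral(z/cos(z), z)


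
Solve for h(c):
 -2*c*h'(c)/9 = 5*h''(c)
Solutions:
 h(c) = C1 + C2*erf(sqrt(5)*c/15)


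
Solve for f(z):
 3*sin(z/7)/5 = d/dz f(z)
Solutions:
 f(z) = C1 - 21*cos(z/7)/5


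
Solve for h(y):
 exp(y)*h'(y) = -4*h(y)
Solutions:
 h(y) = C1*exp(4*exp(-y))


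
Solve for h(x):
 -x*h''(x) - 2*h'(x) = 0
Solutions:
 h(x) = C1 + C2/x


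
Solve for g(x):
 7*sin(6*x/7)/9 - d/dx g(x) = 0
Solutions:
 g(x) = C1 - 49*cos(6*x/7)/54


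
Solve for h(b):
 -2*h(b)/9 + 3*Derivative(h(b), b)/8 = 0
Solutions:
 h(b) = C1*exp(16*b/27)


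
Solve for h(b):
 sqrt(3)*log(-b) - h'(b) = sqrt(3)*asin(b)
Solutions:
 h(b) = C1 + sqrt(3)*b*(log(-b) - 1) - sqrt(3)*(b*asin(b) + sqrt(1 - b^2))


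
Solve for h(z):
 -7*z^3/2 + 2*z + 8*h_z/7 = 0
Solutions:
 h(z) = C1 + 49*z^4/64 - 7*z^2/8


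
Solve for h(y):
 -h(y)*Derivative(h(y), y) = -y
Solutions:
 h(y) = -sqrt(C1 + y^2)
 h(y) = sqrt(C1 + y^2)


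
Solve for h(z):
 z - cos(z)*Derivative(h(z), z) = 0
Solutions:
 h(z) = C1 + Integral(z/cos(z), z)


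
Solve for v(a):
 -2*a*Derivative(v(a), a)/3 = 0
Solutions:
 v(a) = C1


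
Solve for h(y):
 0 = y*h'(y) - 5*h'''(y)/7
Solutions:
 h(y) = C1 + Integral(C2*airyai(5^(2/3)*7^(1/3)*y/5) + C3*airybi(5^(2/3)*7^(1/3)*y/5), y)


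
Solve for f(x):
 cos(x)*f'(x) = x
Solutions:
 f(x) = C1 + Integral(x/cos(x), x)


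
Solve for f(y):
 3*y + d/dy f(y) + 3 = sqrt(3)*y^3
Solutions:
 f(y) = C1 + sqrt(3)*y^4/4 - 3*y^2/2 - 3*y


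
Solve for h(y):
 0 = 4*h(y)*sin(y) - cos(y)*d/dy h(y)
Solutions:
 h(y) = C1/cos(y)^4


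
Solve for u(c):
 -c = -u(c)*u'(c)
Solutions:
 u(c) = -sqrt(C1 + c^2)
 u(c) = sqrt(C1 + c^2)


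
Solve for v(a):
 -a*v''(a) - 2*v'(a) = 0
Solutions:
 v(a) = C1 + C2/a


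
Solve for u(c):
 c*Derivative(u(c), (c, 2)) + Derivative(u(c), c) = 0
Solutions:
 u(c) = C1 + C2*log(c)


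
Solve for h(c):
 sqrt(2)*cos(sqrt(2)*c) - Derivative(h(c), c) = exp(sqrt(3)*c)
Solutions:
 h(c) = C1 - sqrt(3)*exp(sqrt(3)*c)/3 + sin(sqrt(2)*c)


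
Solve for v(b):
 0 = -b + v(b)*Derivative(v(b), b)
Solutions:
 v(b) = -sqrt(C1 + b^2)
 v(b) = sqrt(C1 + b^2)


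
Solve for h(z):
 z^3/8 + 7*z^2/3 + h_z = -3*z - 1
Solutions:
 h(z) = C1 - z^4/32 - 7*z^3/9 - 3*z^2/2 - z


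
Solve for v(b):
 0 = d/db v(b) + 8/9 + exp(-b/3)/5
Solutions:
 v(b) = C1 - 8*b/9 + 3*exp(-b/3)/5


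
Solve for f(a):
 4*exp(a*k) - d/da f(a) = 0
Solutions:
 f(a) = C1 + 4*exp(a*k)/k


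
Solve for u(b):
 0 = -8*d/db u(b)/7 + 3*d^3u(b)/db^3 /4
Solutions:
 u(b) = C1 + C2*exp(-4*sqrt(42)*b/21) + C3*exp(4*sqrt(42)*b/21)


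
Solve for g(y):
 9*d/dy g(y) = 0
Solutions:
 g(y) = C1


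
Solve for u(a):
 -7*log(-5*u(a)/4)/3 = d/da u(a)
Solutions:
 3*Integral(1/(log(-_y) - 2*log(2) + log(5)), (_y, u(a)))/7 = C1 - a


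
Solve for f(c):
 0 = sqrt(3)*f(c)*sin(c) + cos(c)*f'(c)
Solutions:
 f(c) = C1*cos(c)^(sqrt(3))


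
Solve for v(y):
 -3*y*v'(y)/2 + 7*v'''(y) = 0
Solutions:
 v(y) = C1 + Integral(C2*airyai(14^(2/3)*3^(1/3)*y/14) + C3*airybi(14^(2/3)*3^(1/3)*y/14), y)


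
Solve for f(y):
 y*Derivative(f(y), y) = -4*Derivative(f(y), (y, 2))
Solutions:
 f(y) = C1 + C2*erf(sqrt(2)*y/4)


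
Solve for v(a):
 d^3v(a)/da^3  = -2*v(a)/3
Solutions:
 v(a) = C3*exp(-2^(1/3)*3^(2/3)*a/3) + (C1*sin(2^(1/3)*3^(1/6)*a/2) + C2*cos(2^(1/3)*3^(1/6)*a/2))*exp(2^(1/3)*3^(2/3)*a/6)


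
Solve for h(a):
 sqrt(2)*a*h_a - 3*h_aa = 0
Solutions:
 h(a) = C1 + C2*erfi(2^(3/4)*sqrt(3)*a/6)


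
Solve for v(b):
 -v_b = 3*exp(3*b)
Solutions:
 v(b) = C1 - exp(3*b)


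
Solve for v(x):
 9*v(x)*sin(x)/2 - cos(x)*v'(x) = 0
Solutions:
 v(x) = C1/cos(x)^(9/2)


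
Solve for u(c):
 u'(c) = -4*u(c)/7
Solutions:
 u(c) = C1*exp(-4*c/7)


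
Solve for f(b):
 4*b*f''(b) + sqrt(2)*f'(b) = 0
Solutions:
 f(b) = C1 + C2*b^(1 - sqrt(2)/4)


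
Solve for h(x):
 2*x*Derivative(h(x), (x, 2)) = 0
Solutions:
 h(x) = C1 + C2*x


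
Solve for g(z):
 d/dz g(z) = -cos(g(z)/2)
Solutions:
 g(z) = -2*asin((C1 + exp(z))/(C1 - exp(z))) + 2*pi
 g(z) = 2*asin((C1 + exp(z))/(C1 - exp(z)))


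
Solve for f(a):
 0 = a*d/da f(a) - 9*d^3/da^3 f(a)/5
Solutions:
 f(a) = C1 + Integral(C2*airyai(15^(1/3)*a/3) + C3*airybi(15^(1/3)*a/3), a)


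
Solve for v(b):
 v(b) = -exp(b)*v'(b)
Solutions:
 v(b) = C1*exp(exp(-b))


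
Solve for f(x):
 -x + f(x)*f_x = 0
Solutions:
 f(x) = -sqrt(C1 + x^2)
 f(x) = sqrt(C1 + x^2)


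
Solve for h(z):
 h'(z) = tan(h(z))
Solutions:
 h(z) = pi - asin(C1*exp(z))
 h(z) = asin(C1*exp(z))


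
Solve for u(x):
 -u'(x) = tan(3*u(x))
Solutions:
 u(x) = -asin(C1*exp(-3*x))/3 + pi/3
 u(x) = asin(C1*exp(-3*x))/3


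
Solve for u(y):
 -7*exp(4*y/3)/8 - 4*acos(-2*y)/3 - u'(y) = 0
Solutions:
 u(y) = C1 - 4*y*acos(-2*y)/3 - 2*sqrt(1 - 4*y^2)/3 - 21*exp(4*y/3)/32


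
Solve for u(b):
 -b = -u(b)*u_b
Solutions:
 u(b) = -sqrt(C1 + b^2)
 u(b) = sqrt(C1 + b^2)


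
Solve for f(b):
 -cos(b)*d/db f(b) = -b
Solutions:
 f(b) = C1 + Integral(b/cos(b), b)


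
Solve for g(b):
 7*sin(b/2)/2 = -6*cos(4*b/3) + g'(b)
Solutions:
 g(b) = C1 + 9*sin(4*b/3)/2 - 7*cos(b/2)


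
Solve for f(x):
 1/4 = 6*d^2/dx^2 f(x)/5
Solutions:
 f(x) = C1 + C2*x + 5*x^2/48


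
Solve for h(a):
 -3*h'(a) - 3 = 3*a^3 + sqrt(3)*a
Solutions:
 h(a) = C1 - a^4/4 - sqrt(3)*a^2/6 - a


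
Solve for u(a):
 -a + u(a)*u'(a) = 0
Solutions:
 u(a) = -sqrt(C1 + a^2)
 u(a) = sqrt(C1 + a^2)


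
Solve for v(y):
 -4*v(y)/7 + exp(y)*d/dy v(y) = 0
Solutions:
 v(y) = C1*exp(-4*exp(-y)/7)


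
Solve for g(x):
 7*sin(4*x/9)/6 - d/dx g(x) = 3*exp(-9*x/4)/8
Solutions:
 g(x) = C1 - 21*cos(4*x/9)/8 + exp(-9*x/4)/6


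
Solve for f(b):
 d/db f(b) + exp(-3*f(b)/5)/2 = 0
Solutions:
 f(b) = 5*log(C1 - 3*b/10)/3
 f(b) = 5*log(10^(2/3)*(-3^(1/3) - 3^(5/6)*I)*(C1 - b)^(1/3)/20)
 f(b) = 5*log(10^(2/3)*(-3^(1/3) + 3^(5/6)*I)*(C1 - b)^(1/3)/20)


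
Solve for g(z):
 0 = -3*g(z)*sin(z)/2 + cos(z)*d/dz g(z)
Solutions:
 g(z) = C1/cos(z)^(3/2)


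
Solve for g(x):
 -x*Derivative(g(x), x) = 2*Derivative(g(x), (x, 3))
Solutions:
 g(x) = C1 + Integral(C2*airyai(-2^(2/3)*x/2) + C3*airybi(-2^(2/3)*x/2), x)


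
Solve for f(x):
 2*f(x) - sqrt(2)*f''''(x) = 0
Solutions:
 f(x) = C1*exp(-2^(1/8)*x) + C2*exp(2^(1/8)*x) + C3*sin(2^(1/8)*x) + C4*cos(2^(1/8)*x)


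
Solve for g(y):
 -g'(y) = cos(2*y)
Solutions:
 g(y) = C1 - sin(2*y)/2


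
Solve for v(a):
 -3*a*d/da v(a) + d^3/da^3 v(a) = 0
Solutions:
 v(a) = C1 + Integral(C2*airyai(3^(1/3)*a) + C3*airybi(3^(1/3)*a), a)


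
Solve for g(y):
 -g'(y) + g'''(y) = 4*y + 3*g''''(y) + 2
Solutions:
 g(y) = C1 + C2*exp(y*(2*2^(1/3)/(9*sqrt(717) + 241)^(1/3) + 4 + 2^(2/3)*(9*sqrt(717) + 241)^(1/3))/36)*sin(2^(1/3)*sqrt(3)*y*(-2^(1/3)*(9*sqrt(717) + 241)^(1/3) + 2/(9*sqrt(717) + 241)^(1/3))/36) + C3*exp(y*(2*2^(1/3)/(9*sqrt(717) + 241)^(1/3) + 4 + 2^(2/3)*(9*sqrt(717) + 241)^(1/3))/36)*cos(2^(1/3)*sqrt(3)*y*(-2^(1/3)*(9*sqrt(717) + 241)^(1/3) + 2/(9*sqrt(717) + 241)^(1/3))/36) + C4*exp(y*(-2^(2/3)*(9*sqrt(717) + 241)^(1/3) - 2*2^(1/3)/(9*sqrt(717) + 241)^(1/3) + 2)/18) - 2*y^2 - 2*y


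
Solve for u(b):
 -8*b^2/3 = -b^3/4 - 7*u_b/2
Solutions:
 u(b) = C1 - b^4/56 + 16*b^3/63


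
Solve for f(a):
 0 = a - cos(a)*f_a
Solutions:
 f(a) = C1 + Integral(a/cos(a), a)


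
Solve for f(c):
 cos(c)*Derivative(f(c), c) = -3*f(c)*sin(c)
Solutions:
 f(c) = C1*cos(c)^3


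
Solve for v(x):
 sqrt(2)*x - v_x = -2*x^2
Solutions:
 v(x) = C1 + 2*x^3/3 + sqrt(2)*x^2/2


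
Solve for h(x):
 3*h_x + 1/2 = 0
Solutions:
 h(x) = C1 - x/6


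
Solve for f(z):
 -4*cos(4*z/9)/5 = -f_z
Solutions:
 f(z) = C1 + 9*sin(4*z/9)/5


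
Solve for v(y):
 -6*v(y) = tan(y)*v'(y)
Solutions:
 v(y) = C1/sin(y)^6


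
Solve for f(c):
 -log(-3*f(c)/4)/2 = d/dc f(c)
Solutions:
 2*Integral(1/(log(-_y) - 2*log(2) + log(3)), (_y, f(c))) = C1 - c


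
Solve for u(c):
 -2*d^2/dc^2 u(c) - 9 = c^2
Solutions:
 u(c) = C1 + C2*c - c^4/24 - 9*c^2/4


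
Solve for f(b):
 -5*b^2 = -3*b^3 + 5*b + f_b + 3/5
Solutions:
 f(b) = C1 + 3*b^4/4 - 5*b^3/3 - 5*b^2/2 - 3*b/5


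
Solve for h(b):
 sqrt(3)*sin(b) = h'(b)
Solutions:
 h(b) = C1 - sqrt(3)*cos(b)


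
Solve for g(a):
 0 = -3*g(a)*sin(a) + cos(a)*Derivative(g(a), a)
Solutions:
 g(a) = C1/cos(a)^3


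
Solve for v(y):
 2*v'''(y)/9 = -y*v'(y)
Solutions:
 v(y) = C1 + Integral(C2*airyai(-6^(2/3)*y/2) + C3*airybi(-6^(2/3)*y/2), y)


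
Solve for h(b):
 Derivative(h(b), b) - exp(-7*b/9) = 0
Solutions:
 h(b) = C1 - 9*exp(-7*b/9)/7


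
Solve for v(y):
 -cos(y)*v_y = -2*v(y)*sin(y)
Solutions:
 v(y) = C1/cos(y)^2


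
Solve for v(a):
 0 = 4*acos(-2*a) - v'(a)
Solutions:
 v(a) = C1 + 4*a*acos(-2*a) + 2*sqrt(1 - 4*a^2)


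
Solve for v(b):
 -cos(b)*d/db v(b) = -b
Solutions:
 v(b) = C1 + Integral(b/cos(b), b)


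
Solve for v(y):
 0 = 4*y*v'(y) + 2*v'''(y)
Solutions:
 v(y) = C1 + Integral(C2*airyai(-2^(1/3)*y) + C3*airybi(-2^(1/3)*y), y)


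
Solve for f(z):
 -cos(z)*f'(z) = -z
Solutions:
 f(z) = C1 + Integral(z/cos(z), z)


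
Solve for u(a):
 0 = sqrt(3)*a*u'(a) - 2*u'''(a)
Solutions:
 u(a) = C1 + Integral(C2*airyai(2^(2/3)*3^(1/6)*a/2) + C3*airybi(2^(2/3)*3^(1/6)*a/2), a)


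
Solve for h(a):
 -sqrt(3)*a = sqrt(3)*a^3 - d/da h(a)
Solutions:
 h(a) = C1 + sqrt(3)*a^4/4 + sqrt(3)*a^2/2


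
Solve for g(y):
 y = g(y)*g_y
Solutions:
 g(y) = -sqrt(C1 + y^2)
 g(y) = sqrt(C1 + y^2)


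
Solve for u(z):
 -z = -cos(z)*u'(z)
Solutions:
 u(z) = C1 + Integral(z/cos(z), z)


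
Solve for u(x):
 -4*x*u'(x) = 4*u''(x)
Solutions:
 u(x) = C1 + C2*erf(sqrt(2)*x/2)


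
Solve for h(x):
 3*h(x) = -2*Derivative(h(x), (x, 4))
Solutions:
 h(x) = (C1*sin(6^(1/4)*x/2) + C2*cos(6^(1/4)*x/2))*exp(-6^(1/4)*x/2) + (C3*sin(6^(1/4)*x/2) + C4*cos(6^(1/4)*x/2))*exp(6^(1/4)*x/2)


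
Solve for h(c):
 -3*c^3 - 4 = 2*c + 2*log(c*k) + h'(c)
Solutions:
 h(c) = C1 - 3*c^4/4 - c^2 - 2*c*log(c*k) - 2*c


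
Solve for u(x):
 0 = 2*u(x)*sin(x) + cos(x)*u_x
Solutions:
 u(x) = C1*cos(x)^2


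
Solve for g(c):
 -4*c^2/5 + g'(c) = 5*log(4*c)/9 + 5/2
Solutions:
 g(c) = C1 + 4*c^3/15 + 5*c*log(c)/9 + 10*c*log(2)/9 + 35*c/18


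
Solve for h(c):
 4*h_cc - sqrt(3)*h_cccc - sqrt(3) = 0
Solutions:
 h(c) = C1 + C2*c + C3*exp(-2*3^(3/4)*c/3) + C4*exp(2*3^(3/4)*c/3) + sqrt(3)*c^2/8


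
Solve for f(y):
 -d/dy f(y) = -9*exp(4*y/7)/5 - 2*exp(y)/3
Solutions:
 f(y) = C1 + 63*exp(4*y/7)/20 + 2*exp(y)/3


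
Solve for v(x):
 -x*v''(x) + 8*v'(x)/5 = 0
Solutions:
 v(x) = C1 + C2*x^(13/5)


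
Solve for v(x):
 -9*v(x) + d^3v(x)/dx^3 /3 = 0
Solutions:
 v(x) = C3*exp(3*x) + (C1*sin(3*sqrt(3)*x/2) + C2*cos(3*sqrt(3)*x/2))*exp(-3*x/2)


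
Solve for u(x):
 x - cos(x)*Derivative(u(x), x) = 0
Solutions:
 u(x) = C1 + Integral(x/cos(x), x)


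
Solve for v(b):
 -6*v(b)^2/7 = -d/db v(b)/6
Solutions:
 v(b) = -7/(C1 + 36*b)


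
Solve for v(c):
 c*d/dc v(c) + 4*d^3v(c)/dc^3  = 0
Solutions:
 v(c) = C1 + Integral(C2*airyai(-2^(1/3)*c/2) + C3*airybi(-2^(1/3)*c/2), c)


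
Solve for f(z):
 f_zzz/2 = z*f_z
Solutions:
 f(z) = C1 + Integral(C2*airyai(2^(1/3)*z) + C3*airybi(2^(1/3)*z), z)


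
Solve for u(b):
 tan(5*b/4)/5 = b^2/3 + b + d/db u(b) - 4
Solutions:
 u(b) = C1 - b^3/9 - b^2/2 + 4*b - 4*log(cos(5*b/4))/25


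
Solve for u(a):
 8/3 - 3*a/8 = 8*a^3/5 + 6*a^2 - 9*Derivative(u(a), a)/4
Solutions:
 u(a) = C1 + 8*a^4/45 + 8*a^3/9 + a^2/12 - 32*a/27


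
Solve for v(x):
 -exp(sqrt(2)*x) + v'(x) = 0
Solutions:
 v(x) = C1 + sqrt(2)*exp(sqrt(2)*x)/2


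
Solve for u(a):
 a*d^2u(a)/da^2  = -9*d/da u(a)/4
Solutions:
 u(a) = C1 + C2/a^(5/4)


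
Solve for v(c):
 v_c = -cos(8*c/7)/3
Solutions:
 v(c) = C1 - 7*sin(8*c/7)/24


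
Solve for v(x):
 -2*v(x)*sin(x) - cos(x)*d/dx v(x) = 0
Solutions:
 v(x) = C1*cos(x)^2


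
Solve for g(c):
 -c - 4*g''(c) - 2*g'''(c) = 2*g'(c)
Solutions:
 g(c) = C1 - c^2/4 + c + (C2 + C3*c)*exp(-c)


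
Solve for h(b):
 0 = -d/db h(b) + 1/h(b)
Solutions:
 h(b) = -sqrt(C1 + 2*b)
 h(b) = sqrt(C1 + 2*b)


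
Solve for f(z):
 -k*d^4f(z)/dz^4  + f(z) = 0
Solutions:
 f(z) = C1*exp(-z*(1/k)^(1/4)) + C2*exp(z*(1/k)^(1/4)) + C3*exp(-I*z*(1/k)^(1/4)) + C4*exp(I*z*(1/k)^(1/4))


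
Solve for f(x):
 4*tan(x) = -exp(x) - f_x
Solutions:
 f(x) = C1 - exp(x) + 4*log(cos(x))


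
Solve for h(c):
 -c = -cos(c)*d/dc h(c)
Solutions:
 h(c) = C1 + Integral(c/cos(c), c)


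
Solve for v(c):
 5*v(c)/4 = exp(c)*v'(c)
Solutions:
 v(c) = C1*exp(-5*exp(-c)/4)


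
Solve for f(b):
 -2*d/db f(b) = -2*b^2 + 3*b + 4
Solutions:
 f(b) = C1 + b^3/3 - 3*b^2/4 - 2*b


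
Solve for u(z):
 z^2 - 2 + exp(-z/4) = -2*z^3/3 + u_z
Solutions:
 u(z) = C1 + z^4/6 + z^3/3 - 2*z - 4*exp(-z/4)


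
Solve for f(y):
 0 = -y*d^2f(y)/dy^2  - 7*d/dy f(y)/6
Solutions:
 f(y) = C1 + C2/y^(1/6)


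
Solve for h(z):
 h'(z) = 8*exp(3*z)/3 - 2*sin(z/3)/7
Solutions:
 h(z) = C1 + 8*exp(3*z)/9 + 6*cos(z/3)/7


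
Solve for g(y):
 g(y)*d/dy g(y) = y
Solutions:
 g(y) = -sqrt(C1 + y^2)
 g(y) = sqrt(C1 + y^2)


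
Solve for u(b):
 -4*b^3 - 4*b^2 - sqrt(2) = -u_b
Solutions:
 u(b) = C1 + b^4 + 4*b^3/3 + sqrt(2)*b


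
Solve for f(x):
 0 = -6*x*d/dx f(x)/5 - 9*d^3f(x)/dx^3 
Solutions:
 f(x) = C1 + Integral(C2*airyai(-15^(2/3)*2^(1/3)*x/15) + C3*airybi(-15^(2/3)*2^(1/3)*x/15), x)


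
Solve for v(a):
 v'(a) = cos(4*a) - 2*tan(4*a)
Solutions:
 v(a) = C1 + log(cos(4*a))/2 + sin(4*a)/4


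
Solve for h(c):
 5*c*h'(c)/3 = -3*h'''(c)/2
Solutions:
 h(c) = C1 + Integral(C2*airyai(-30^(1/3)*c/3) + C3*airybi(-30^(1/3)*c/3), c)


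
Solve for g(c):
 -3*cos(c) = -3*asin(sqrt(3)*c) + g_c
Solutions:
 g(c) = C1 + 3*c*asin(sqrt(3)*c) + sqrt(3)*sqrt(1 - 3*c^2) - 3*sin(c)


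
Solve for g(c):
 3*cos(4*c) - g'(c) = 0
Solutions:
 g(c) = C1 + 3*sin(4*c)/4


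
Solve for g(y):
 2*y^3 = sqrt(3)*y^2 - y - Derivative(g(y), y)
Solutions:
 g(y) = C1 - y^4/2 + sqrt(3)*y^3/3 - y^2/2


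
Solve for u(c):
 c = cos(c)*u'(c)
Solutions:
 u(c) = C1 + Integral(c/cos(c), c)


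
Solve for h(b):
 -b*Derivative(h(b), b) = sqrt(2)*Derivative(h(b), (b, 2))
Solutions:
 h(b) = C1 + C2*erf(2^(1/4)*b/2)


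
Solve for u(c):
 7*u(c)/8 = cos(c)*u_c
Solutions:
 u(c) = C1*(sin(c) + 1)^(7/16)/(sin(c) - 1)^(7/16)


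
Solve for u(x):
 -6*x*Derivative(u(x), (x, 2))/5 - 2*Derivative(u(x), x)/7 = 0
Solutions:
 u(x) = C1 + C2*x^(16/21)


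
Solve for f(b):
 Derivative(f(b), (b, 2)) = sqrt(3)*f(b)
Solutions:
 f(b) = C1*exp(-3^(1/4)*b) + C2*exp(3^(1/4)*b)


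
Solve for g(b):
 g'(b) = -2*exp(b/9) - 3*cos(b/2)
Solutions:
 g(b) = C1 - 18*exp(b/9) - 6*sin(b/2)


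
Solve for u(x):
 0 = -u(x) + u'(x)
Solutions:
 u(x) = C1*exp(x)


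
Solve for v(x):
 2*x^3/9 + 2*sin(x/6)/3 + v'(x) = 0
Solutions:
 v(x) = C1 - x^4/18 + 4*cos(x/6)


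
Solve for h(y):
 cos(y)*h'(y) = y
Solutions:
 h(y) = C1 + Integral(y/cos(y), y)


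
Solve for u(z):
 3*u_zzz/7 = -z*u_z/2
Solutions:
 u(z) = C1 + Integral(C2*airyai(-6^(2/3)*7^(1/3)*z/6) + C3*airybi(-6^(2/3)*7^(1/3)*z/6), z)


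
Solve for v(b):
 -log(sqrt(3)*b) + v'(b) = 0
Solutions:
 v(b) = C1 + b*log(b) - b + b*log(3)/2


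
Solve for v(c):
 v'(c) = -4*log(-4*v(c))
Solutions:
 Integral(1/(log(-_y) + 2*log(2)), (_y, v(c)))/4 = C1 - c


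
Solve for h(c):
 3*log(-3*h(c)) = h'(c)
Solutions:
 -Integral(1/(log(-_y) + log(3)), (_y, h(c)))/3 = C1 - c


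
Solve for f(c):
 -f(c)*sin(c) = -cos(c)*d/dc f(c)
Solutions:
 f(c) = C1/cos(c)


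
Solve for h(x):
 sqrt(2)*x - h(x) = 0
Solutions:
 h(x) = sqrt(2)*x


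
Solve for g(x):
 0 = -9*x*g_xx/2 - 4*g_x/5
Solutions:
 g(x) = C1 + C2*x^(37/45)


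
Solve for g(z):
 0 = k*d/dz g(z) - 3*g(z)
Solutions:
 g(z) = C1*exp(3*z/k)


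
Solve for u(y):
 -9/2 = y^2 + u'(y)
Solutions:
 u(y) = C1 - y^3/3 - 9*y/2


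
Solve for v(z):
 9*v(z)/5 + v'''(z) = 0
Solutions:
 v(z) = C3*exp(-15^(2/3)*z/5) + (C1*sin(3*3^(1/6)*5^(2/3)*z/10) + C2*cos(3*3^(1/6)*5^(2/3)*z/10))*exp(15^(2/3)*z/10)


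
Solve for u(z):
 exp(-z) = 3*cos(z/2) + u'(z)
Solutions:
 u(z) = C1 - 6*sin(z/2) - exp(-z)


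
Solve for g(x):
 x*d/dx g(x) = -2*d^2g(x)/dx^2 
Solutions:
 g(x) = C1 + C2*erf(x/2)


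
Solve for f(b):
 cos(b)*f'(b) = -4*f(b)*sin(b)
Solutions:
 f(b) = C1*cos(b)^4


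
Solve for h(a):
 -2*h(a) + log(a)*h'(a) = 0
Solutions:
 h(a) = C1*exp(2*li(a))


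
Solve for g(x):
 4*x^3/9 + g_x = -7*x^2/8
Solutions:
 g(x) = C1 - x^4/9 - 7*x^3/24


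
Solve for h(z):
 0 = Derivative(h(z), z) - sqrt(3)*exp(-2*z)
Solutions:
 h(z) = C1 - sqrt(3)*exp(-2*z)/2


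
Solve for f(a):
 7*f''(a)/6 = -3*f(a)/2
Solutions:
 f(a) = C1*sin(3*sqrt(7)*a/7) + C2*cos(3*sqrt(7)*a/7)


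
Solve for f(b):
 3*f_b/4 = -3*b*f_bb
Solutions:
 f(b) = C1 + C2*b^(3/4)


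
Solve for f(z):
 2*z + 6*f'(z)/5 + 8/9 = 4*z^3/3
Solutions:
 f(z) = C1 + 5*z^4/18 - 5*z^2/6 - 20*z/27


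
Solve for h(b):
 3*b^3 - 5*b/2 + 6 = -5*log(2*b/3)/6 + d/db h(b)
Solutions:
 h(b) = C1 + 3*b^4/4 - 5*b^2/4 + 5*b*log(b)/6 - 5*b*log(3)/6 + 5*b*log(2)/6 + 31*b/6


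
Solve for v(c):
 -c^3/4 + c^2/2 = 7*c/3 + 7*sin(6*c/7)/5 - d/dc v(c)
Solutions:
 v(c) = C1 + c^4/16 - c^3/6 + 7*c^2/6 - 49*cos(6*c/7)/30


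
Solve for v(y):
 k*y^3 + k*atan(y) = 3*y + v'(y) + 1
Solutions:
 v(y) = C1 + k*y^4/4 + k*(y*atan(y) - log(y^2 + 1)/2) - 3*y^2/2 - y


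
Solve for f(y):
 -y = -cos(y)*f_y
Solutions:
 f(y) = C1 + Integral(y/cos(y), y)


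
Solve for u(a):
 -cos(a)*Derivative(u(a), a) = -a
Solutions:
 u(a) = C1 + Integral(a/cos(a), a)


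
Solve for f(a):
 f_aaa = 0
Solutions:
 f(a) = C1 + C2*a + C3*a^2


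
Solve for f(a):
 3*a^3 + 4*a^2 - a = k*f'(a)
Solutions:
 f(a) = C1 + 3*a^4/(4*k) + 4*a^3/(3*k) - a^2/(2*k)


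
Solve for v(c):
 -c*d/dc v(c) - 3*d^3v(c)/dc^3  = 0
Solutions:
 v(c) = C1 + Integral(C2*airyai(-3^(2/3)*c/3) + C3*airybi(-3^(2/3)*c/3), c)


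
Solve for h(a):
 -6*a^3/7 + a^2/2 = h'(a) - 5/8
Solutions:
 h(a) = C1 - 3*a^4/14 + a^3/6 + 5*a/8


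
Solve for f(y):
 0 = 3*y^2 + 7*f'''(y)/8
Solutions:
 f(y) = C1 + C2*y + C3*y^2 - 2*y^5/35


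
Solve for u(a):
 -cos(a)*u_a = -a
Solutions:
 u(a) = C1 + Integral(a/cos(a), a)


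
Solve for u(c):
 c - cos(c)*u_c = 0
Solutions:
 u(c) = C1 + Integral(c/cos(c), c)


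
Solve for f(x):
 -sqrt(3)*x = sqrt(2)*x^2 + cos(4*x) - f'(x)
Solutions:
 f(x) = C1 + sqrt(2)*x^3/3 + sqrt(3)*x^2/2 + sin(4*x)/4


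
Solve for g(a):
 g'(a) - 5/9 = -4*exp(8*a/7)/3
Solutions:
 g(a) = C1 + 5*a/9 - 7*exp(8*a/7)/6


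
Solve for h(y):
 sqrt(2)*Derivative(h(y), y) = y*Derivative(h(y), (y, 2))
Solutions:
 h(y) = C1 + C2*y^(1 + sqrt(2))


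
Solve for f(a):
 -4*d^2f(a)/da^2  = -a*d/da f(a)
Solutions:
 f(a) = C1 + C2*erfi(sqrt(2)*a/4)


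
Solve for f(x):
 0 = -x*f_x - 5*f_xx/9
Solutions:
 f(x) = C1 + C2*erf(3*sqrt(10)*x/10)


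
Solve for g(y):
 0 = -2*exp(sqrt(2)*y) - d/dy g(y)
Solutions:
 g(y) = C1 - sqrt(2)*exp(sqrt(2)*y)


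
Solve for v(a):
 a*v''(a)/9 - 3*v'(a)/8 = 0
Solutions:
 v(a) = C1 + C2*a^(35/8)


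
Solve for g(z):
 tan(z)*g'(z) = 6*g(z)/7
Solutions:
 g(z) = C1*sin(z)^(6/7)


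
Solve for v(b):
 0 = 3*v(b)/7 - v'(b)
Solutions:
 v(b) = C1*exp(3*b/7)


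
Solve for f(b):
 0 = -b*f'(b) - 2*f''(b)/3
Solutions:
 f(b) = C1 + C2*erf(sqrt(3)*b/2)


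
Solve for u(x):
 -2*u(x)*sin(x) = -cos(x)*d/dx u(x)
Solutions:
 u(x) = C1/cos(x)^2


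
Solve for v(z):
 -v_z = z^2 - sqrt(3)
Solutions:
 v(z) = C1 - z^3/3 + sqrt(3)*z


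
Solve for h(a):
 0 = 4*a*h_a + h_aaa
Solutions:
 h(a) = C1 + Integral(C2*airyai(-2^(2/3)*a) + C3*airybi(-2^(2/3)*a), a)


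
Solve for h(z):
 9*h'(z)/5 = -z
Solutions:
 h(z) = C1 - 5*z^2/18


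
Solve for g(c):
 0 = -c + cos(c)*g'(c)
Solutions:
 g(c) = C1 + Integral(c/cos(c), c)


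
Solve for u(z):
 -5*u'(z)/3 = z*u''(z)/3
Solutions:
 u(z) = C1 + C2/z^4


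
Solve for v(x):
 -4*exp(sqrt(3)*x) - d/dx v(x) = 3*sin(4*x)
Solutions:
 v(x) = C1 - 4*sqrt(3)*exp(sqrt(3)*x)/3 + 3*cos(4*x)/4


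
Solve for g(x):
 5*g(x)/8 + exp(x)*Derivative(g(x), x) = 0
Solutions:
 g(x) = C1*exp(5*exp(-x)/8)


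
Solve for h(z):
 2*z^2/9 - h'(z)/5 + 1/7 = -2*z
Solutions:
 h(z) = C1 + 10*z^3/27 + 5*z^2 + 5*z/7


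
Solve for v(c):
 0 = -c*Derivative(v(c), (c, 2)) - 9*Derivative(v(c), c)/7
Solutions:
 v(c) = C1 + C2/c^(2/7)


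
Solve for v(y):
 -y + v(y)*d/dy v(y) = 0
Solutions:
 v(y) = -sqrt(C1 + y^2)
 v(y) = sqrt(C1 + y^2)


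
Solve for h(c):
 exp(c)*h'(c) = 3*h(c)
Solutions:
 h(c) = C1*exp(-3*exp(-c))


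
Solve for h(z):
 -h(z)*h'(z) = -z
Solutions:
 h(z) = -sqrt(C1 + z^2)
 h(z) = sqrt(C1 + z^2)


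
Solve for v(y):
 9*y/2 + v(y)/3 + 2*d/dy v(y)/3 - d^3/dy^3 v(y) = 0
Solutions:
 v(y) = C3*exp(y) - 27*y/2 + (C1*sin(sqrt(3)*y/6) + C2*cos(sqrt(3)*y/6))*exp(-y/2) + 27


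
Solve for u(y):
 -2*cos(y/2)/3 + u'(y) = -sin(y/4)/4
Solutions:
 u(y) = C1 + 4*sin(y/2)/3 + cos(y/4)


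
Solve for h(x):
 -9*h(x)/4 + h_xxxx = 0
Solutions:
 h(x) = C1*exp(-sqrt(6)*x/2) + C2*exp(sqrt(6)*x/2) + C3*sin(sqrt(6)*x/2) + C4*cos(sqrt(6)*x/2)


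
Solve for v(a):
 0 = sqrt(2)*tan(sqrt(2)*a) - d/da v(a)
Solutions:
 v(a) = C1 - log(cos(sqrt(2)*a))


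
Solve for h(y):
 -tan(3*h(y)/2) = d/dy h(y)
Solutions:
 h(y) = -2*asin(C1*exp(-3*y/2))/3 + 2*pi/3
 h(y) = 2*asin(C1*exp(-3*y/2))/3


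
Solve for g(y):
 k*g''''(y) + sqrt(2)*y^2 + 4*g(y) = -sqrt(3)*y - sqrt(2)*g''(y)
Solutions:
 g(y) = C1*exp(-2^(3/4)*y*sqrt((-sqrt(1 - 8*k) - 1)/k)/2) + C2*exp(2^(3/4)*y*sqrt((-sqrt(1 - 8*k) - 1)/k)/2) + C3*exp(-2^(3/4)*y*sqrt((sqrt(1 - 8*k) - 1)/k)/2) + C4*exp(2^(3/4)*y*sqrt((sqrt(1 - 8*k) - 1)/k)/2) - sqrt(2)*y^2/4 - sqrt(3)*y/4 + 1/4


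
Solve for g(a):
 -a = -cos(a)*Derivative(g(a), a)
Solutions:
 g(a) = C1 + Integral(a/cos(a), a)


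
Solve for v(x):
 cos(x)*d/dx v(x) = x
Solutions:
 v(x) = C1 + Integral(x/cos(x), x)


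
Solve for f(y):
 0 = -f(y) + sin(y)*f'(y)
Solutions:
 f(y) = C1*sqrt(cos(y) - 1)/sqrt(cos(y) + 1)


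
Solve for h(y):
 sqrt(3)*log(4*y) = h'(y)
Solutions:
 h(y) = C1 + sqrt(3)*y*log(y) - sqrt(3)*y + 2*sqrt(3)*y*log(2)


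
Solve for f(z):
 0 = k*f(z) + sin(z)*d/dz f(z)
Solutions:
 f(z) = C1*exp(k*(-log(cos(z) - 1) + log(cos(z) + 1))/2)


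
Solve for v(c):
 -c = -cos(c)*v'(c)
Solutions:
 v(c) = C1 + Integral(c/cos(c), c)


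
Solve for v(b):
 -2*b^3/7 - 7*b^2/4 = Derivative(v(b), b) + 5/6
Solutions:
 v(b) = C1 - b^4/14 - 7*b^3/12 - 5*b/6


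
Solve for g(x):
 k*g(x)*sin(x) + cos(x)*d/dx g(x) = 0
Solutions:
 g(x) = C1*exp(k*log(cos(x)))


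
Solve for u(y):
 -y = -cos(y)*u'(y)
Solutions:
 u(y) = C1 + Integral(y/cos(y), y)


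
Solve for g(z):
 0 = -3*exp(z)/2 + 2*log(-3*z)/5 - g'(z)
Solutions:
 g(z) = C1 + 2*z*log(-z)/5 + 2*z*(-1 + log(3))/5 - 3*exp(z)/2


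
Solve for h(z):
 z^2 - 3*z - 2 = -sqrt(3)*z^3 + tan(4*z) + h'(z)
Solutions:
 h(z) = C1 + sqrt(3)*z^4/4 + z^3/3 - 3*z^2/2 - 2*z + log(cos(4*z))/4


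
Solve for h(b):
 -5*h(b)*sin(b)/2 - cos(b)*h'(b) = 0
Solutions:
 h(b) = C1*cos(b)^(5/2)


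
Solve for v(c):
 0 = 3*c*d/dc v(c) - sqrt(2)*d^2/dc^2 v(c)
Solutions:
 v(c) = C1 + C2*erfi(2^(1/4)*sqrt(3)*c/2)


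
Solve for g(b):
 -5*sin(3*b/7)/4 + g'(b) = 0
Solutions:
 g(b) = C1 - 35*cos(3*b/7)/12


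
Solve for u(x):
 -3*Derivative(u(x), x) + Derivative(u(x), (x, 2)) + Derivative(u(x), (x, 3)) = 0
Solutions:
 u(x) = C1 + C2*exp(x*(-1 + sqrt(13))/2) + C3*exp(-x*(1 + sqrt(13))/2)


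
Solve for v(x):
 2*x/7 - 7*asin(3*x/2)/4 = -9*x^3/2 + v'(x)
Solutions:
 v(x) = C1 + 9*x^4/8 + x^2/7 - 7*x*asin(3*x/2)/4 - 7*sqrt(4 - 9*x^2)/12


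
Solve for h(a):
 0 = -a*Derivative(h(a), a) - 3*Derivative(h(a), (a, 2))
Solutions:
 h(a) = C1 + C2*erf(sqrt(6)*a/6)


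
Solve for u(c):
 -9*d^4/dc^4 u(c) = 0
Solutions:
 u(c) = C1 + C2*c + C3*c^2 + C4*c^3


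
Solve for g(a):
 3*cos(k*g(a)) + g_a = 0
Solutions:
 g(a) = Piecewise((-asin(exp(2*C1*k)/(exp(2*C1*k) - exp(6*a*k)) + exp(6*a*k)/(exp(2*C1*k) - exp(6*a*k)))/k + pi/k, Ne(k, 0)), (nan, True))
 g(a) = Piecewise((asin(exp(2*C1*k)/(exp(2*C1*k) - exp(6*a*k)) + exp(6*a*k)/(exp(2*C1*k) - exp(6*a*k)))/k, Ne(k, 0)), (nan, True))
 g(a) = Piecewise((C1 - 3*a, Eq(k, 0)), (nan, True))


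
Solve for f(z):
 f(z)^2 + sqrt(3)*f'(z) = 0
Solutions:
 f(z) = 3/(C1 + sqrt(3)*z)


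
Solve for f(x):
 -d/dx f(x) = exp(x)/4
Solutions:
 f(x) = C1 - exp(x)/4


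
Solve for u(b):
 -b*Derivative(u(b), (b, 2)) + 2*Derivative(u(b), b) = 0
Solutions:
 u(b) = C1 + C2*b^3


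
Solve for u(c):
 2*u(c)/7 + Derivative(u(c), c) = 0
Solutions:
 u(c) = C1*exp(-2*c/7)


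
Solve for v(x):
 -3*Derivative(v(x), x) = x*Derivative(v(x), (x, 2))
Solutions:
 v(x) = C1 + C2/x^2


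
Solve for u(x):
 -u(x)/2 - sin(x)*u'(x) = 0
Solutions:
 u(x) = C1*(cos(x) + 1)^(1/4)/(cos(x) - 1)^(1/4)


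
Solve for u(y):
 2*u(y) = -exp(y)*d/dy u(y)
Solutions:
 u(y) = C1*exp(2*exp(-y))


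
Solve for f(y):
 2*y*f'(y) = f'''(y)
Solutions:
 f(y) = C1 + Integral(C2*airyai(2^(1/3)*y) + C3*airybi(2^(1/3)*y), y)


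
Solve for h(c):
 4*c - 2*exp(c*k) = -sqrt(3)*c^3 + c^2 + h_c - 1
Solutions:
 h(c) = C1 + sqrt(3)*c^4/4 - c^3/3 + 2*c^2 + c - 2*exp(c*k)/k


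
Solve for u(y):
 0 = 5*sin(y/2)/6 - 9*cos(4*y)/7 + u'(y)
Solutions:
 u(y) = C1 + 9*sin(4*y)/28 + 5*cos(y/2)/3


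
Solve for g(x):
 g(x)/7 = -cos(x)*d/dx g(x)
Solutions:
 g(x) = C1*(sin(x) - 1)^(1/14)/(sin(x) + 1)^(1/14)


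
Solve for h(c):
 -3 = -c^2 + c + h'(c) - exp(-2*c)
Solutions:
 h(c) = C1 + c^3/3 - c^2/2 - 3*c - exp(-2*c)/2


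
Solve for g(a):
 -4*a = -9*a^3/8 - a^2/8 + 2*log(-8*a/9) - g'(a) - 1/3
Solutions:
 g(a) = C1 - 9*a^4/32 - a^3/24 + 2*a^2 + 2*a*log(-a) + a*(-4*log(3) - 7/3 + 6*log(2))


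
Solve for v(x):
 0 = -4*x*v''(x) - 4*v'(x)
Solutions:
 v(x) = C1 + C2*log(x)


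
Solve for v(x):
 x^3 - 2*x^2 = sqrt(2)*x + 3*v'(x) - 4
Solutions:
 v(x) = C1 + x^4/12 - 2*x^3/9 - sqrt(2)*x^2/6 + 4*x/3


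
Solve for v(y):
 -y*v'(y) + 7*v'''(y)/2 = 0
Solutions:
 v(y) = C1 + Integral(C2*airyai(2^(1/3)*7^(2/3)*y/7) + C3*airybi(2^(1/3)*7^(2/3)*y/7), y)


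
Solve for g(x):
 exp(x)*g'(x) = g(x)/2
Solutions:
 g(x) = C1*exp(-exp(-x)/2)


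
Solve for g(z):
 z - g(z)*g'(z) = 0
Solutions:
 g(z) = -sqrt(C1 + z^2)
 g(z) = sqrt(C1 + z^2)


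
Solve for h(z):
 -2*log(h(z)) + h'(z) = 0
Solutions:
 li(h(z)) = C1 + 2*z


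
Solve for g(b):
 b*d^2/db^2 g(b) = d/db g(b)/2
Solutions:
 g(b) = C1 + C2*b^(3/2)


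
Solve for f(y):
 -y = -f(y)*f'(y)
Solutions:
 f(y) = -sqrt(C1 + y^2)
 f(y) = sqrt(C1 + y^2)


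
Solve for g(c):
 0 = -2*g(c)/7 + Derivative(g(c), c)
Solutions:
 g(c) = C1*exp(2*c/7)


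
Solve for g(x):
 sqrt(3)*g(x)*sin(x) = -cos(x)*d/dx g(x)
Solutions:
 g(x) = C1*cos(x)^(sqrt(3))


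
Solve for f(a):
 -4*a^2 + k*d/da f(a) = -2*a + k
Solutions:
 f(a) = C1 + 4*a^3/(3*k) - a^2/k + a


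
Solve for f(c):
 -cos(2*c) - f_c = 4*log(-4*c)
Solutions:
 f(c) = C1 - 4*c*log(-c) - 8*c*log(2) + 4*c - sin(2*c)/2


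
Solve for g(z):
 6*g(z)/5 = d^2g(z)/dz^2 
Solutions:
 g(z) = C1*exp(-sqrt(30)*z/5) + C2*exp(sqrt(30)*z/5)


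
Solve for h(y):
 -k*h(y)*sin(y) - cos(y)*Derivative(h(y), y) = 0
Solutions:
 h(y) = C1*exp(k*log(cos(y)))


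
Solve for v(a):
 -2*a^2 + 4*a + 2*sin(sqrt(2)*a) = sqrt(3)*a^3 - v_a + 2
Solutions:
 v(a) = C1 + sqrt(3)*a^4/4 + 2*a^3/3 - 2*a^2 + 2*a + sqrt(2)*cos(sqrt(2)*a)


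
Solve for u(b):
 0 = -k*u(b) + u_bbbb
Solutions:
 u(b) = C1*exp(-b*k^(1/4)) + C2*exp(b*k^(1/4)) + C3*exp(-I*b*k^(1/4)) + C4*exp(I*b*k^(1/4))


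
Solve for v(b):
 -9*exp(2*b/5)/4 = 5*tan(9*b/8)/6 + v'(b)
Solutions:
 v(b) = C1 - 45*exp(2*b/5)/8 + 20*log(cos(9*b/8))/27


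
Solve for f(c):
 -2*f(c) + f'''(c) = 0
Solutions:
 f(c) = C3*exp(2^(1/3)*c) + (C1*sin(2^(1/3)*sqrt(3)*c/2) + C2*cos(2^(1/3)*sqrt(3)*c/2))*exp(-2^(1/3)*c/2)


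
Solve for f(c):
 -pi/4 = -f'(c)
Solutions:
 f(c) = C1 + pi*c/4


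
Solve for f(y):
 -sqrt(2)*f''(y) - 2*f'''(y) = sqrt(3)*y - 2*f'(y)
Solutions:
 f(y) = C1 + C2*exp(-sqrt(2)*y) + C3*exp(sqrt(2)*y/2) + sqrt(3)*y^2/4 + sqrt(6)*y/4


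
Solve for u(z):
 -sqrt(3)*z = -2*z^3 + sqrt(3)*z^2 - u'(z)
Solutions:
 u(z) = C1 - z^4/2 + sqrt(3)*z^3/3 + sqrt(3)*z^2/2


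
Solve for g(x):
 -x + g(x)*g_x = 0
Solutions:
 g(x) = -sqrt(C1 + x^2)
 g(x) = sqrt(C1 + x^2)


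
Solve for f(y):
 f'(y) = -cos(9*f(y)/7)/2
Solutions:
 y/2 - 7*log(sin(9*f(y)/7) - 1)/18 + 7*log(sin(9*f(y)/7) + 1)/18 = C1


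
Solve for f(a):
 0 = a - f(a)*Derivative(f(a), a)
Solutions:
 f(a) = -sqrt(C1 + a^2)
 f(a) = sqrt(C1 + a^2)


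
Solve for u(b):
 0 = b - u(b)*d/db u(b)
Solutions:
 u(b) = -sqrt(C1 + b^2)
 u(b) = sqrt(C1 + b^2)


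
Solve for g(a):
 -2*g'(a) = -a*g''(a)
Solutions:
 g(a) = C1 + C2*a^3


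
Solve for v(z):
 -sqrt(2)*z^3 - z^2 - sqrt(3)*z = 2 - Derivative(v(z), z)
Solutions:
 v(z) = C1 + sqrt(2)*z^4/4 + z^3/3 + sqrt(3)*z^2/2 + 2*z


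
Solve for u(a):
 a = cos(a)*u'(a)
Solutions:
 u(a) = C1 + Integral(a/cos(a), a)


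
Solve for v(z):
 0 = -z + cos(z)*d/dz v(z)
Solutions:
 v(z) = C1 + Integral(z/cos(z), z)


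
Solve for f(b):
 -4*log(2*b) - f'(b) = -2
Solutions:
 f(b) = C1 - 4*b*log(b) - b*log(16) + 6*b


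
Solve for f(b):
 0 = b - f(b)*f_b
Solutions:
 f(b) = -sqrt(C1 + b^2)
 f(b) = sqrt(C1 + b^2)


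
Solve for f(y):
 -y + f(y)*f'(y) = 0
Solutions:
 f(y) = -sqrt(C1 + y^2)
 f(y) = sqrt(C1 + y^2)


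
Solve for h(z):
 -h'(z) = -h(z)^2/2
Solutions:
 h(z) = -2/(C1 + z)


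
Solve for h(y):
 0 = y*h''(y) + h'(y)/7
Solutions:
 h(y) = C1 + C2*y^(6/7)


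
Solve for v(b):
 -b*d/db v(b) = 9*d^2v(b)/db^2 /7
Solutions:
 v(b) = C1 + C2*erf(sqrt(14)*b/6)


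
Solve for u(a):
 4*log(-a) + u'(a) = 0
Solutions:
 u(a) = C1 - 4*a*log(-a) + 4*a
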